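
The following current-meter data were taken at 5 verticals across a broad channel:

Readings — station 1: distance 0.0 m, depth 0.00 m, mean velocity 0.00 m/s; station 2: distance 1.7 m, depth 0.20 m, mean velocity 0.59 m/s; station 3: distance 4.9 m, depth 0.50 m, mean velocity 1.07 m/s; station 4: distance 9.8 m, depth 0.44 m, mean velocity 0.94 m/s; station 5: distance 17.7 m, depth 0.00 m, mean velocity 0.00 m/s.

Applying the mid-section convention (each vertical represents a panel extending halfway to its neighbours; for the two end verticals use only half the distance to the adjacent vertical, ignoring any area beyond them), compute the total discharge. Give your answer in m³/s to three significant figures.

w_2 = (4.9 − 0.0)/2 = 2.45 m; q_2 = 0.59 × 0.20 × 2.45 = 0.2891 m³/s
w_3 = (9.8 − 1.7)/2 = 4.05 m; q_3 = 1.07 × 0.50 × 4.05 = 2.167 m³/s
w_4 = (17.7 − 4.9)/2 = 6.4 m; q_4 = 0.94 × 0.44 × 6.4 = 2.647 m³/s
Stations 1, 5 contribute zero (depth or velocity is 0).
Q = Σ qᵢ = 5.103 m³/s

5.10 m³/s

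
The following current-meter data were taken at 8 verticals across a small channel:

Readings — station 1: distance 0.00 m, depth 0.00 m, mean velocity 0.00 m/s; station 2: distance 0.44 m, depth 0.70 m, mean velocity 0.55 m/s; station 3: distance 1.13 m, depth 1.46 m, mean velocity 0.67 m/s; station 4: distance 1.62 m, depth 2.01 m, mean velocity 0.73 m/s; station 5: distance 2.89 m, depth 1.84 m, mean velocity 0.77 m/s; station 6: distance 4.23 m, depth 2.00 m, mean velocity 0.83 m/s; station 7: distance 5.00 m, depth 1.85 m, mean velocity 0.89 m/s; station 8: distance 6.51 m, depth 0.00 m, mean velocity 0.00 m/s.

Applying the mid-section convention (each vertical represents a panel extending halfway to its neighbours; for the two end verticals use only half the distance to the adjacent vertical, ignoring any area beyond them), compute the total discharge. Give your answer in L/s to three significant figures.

w_2 = (1.13 − 0.00)/2 = 0.565 m; q_2 = 0.55 × 0.70 × 0.565 = 0.2175 m³/s
w_3 = (1.62 − 0.44)/2 = 0.59 m; q_3 = 0.67 × 1.46 × 0.59 = 0.5771 m³/s
w_4 = (2.89 − 1.13)/2 = 0.88 m; q_4 = 0.73 × 2.01 × 0.88 = 1.291 m³/s
w_5 = (4.23 − 1.62)/2 = 1.305 m; q_5 = 0.77 × 1.84 × 1.305 = 1.849 m³/s
w_6 = (5.00 − 2.89)/2 = 1.055 m; q_6 = 0.83 × 2.00 × 1.055 = 1.751 m³/s
w_7 = (6.51 − 4.23)/2 = 1.14 m; q_7 = 0.89 × 1.85 × 1.14 = 1.877 m³/s
Stations 1, 8 contribute zero (depth or velocity is 0).
Q = Σ qᵢ = 7.563 m³/s
= 7.563 × 1000 = 7563 L/s

7560 L/s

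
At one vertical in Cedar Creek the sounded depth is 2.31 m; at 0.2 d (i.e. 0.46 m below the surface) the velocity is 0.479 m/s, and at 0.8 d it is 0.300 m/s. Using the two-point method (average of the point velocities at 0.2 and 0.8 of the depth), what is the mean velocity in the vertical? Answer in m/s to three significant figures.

0.390 m/s

v̄ = (0.479 + 0.300) / 2 = 0.3895 m/s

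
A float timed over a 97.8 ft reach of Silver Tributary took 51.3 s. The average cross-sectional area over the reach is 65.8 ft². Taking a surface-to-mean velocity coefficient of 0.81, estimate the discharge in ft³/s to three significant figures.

v_surface = L / t̄ = 97.8 / 51.3 = 1.906 ft/s
v_mean = 0.81 × 1.906 = 1.544 ft/s
Q = A × v_mean = 65.8 × 1.544 = 101.6 ft³/s

102 ft³/s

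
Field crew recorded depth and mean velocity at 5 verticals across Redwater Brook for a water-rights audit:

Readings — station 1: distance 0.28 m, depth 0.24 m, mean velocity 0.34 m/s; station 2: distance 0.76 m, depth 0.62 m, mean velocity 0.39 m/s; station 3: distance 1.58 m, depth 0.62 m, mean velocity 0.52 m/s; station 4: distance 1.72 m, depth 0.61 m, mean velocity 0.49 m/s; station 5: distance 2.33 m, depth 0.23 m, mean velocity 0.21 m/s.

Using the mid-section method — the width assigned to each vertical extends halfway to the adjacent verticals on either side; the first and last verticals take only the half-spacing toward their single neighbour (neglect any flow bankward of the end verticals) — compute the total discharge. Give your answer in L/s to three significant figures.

458 L/s

w_1 = (0.76 − 0.28)/2 = 0.24 m; q_1 = 0.34 × 0.24 × 0.24 = 0.01958 m³/s
w_2 = (1.58 − 0.28)/2 = 0.65 m; q_2 = 0.39 × 0.62 × 0.65 = 0.1572 m³/s
w_3 = (1.72 − 0.76)/2 = 0.48 m; q_3 = 0.52 × 0.62 × 0.48 = 0.1548 m³/s
w_4 = (2.33 − 1.58)/2 = 0.375 m; q_4 = 0.49 × 0.61 × 0.375 = 0.1121 m³/s
w_5 = (2.33 − 1.72)/2 = 0.305 m; q_5 = 0.21 × 0.23 × 0.305 = 0.01473 m³/s
Q = Σ qᵢ = 0.4583 m³/s
= 0.4583 × 1000 = 458.3 L/s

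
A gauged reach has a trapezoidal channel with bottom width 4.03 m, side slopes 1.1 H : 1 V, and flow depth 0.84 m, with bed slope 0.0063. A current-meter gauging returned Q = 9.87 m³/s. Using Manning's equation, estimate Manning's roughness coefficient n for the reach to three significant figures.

A = (b + z·y)·y = (4.03 + 1.1×0.84)×0.84 = 4.161 m²
P = b + 2y√(1+z²) = 4.03 + 2×0.84×√(1+1.1²) = 6.527 m
R = A/P = 4.161/6.527 = 0.6375 m
n = (1/Q)·A·R^(2/3)·S^(1/2) = (1/9.87) × 4.161 × 0.7407 × 0.07937 = 0.02479

0.0248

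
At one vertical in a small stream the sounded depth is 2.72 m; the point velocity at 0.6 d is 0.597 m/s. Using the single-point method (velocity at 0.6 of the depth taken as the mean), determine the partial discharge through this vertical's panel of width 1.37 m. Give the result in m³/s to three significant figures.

2.22 m³/s

v̄ = v₀.₆ = 0.597 m/s
q = v̄ × d × w = 0.5970 × 2.72 × 1.37 = 2.225 m³/s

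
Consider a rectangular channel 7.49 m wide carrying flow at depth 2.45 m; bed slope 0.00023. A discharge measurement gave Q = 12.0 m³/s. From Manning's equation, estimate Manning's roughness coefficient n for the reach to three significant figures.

0.0301

A = b·y = 7.49 × 2.45 = 18.35 m²
P = b + 2y = 7.49 + 2×2.45 = 12.39 m
R = A/P = 18.35/12.39 = 1.481 m
n = (1/Q)·A·R^(2/3)·S^(1/2) = (1/12.0) × 18.35 × 1.299 × 0.01517 = 0.03013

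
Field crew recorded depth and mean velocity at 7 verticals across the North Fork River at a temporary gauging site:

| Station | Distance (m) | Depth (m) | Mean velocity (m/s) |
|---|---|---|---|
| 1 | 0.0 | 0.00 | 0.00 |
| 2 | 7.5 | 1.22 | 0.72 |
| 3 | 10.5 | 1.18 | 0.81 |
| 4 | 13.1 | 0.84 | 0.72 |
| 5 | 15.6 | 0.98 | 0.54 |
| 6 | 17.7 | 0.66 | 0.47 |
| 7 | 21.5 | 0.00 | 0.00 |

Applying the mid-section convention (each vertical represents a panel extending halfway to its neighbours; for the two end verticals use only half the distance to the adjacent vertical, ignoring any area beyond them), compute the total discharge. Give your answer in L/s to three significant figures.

11000 L/s

w_2 = (10.5 − 0.0)/2 = 5.25 m; q_2 = 0.72 × 1.22 × 5.25 = 4.612 m³/s
w_3 = (13.1 − 7.5)/2 = 2.8 m; q_3 = 0.81 × 1.18 × 2.8 = 2.676 m³/s
w_4 = (15.6 − 10.5)/2 = 2.55 m; q_4 = 0.72 × 0.84 × 2.55 = 1.542 m³/s
w_5 = (17.7 − 13.1)/2 = 2.3 m; q_5 = 0.54 × 0.98 × 2.3 = 1.217 m³/s
w_6 = (21.5 − 15.6)/2 = 2.95 m; q_6 = 0.47 × 0.66 × 2.95 = 0.9151 m³/s
Stations 1, 7 contribute zero (depth or velocity is 0).
Q = Σ qᵢ = 10.96 m³/s
= 10.96 × 1000 = 10960 L/s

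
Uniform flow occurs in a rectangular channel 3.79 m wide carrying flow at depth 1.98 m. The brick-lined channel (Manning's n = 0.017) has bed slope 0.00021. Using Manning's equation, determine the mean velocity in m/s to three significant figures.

0.834 m/s

A = b·y = 3.79 × 1.98 = 7.504 m²
P = b + 2y = 3.79 + 2×1.98 = 7.750 m
R = A/P = 7.504/7.750 = 0.9683 m
Q = (1/n)·A·R^(2/3)·S^(1/2) = (1/0.017) × 7.504 × 0.9683^(2/3) × 0.00021^(1/2) = 6.261 m³/s
V = Q/A = 6.261/7.504 = 0.8343 m/s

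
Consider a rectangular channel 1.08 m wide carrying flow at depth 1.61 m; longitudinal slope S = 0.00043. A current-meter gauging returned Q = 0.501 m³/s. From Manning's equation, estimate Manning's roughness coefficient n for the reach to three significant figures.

0.0394

A = b·y = 1.08 × 1.61 = 1.739 m²
P = b + 2y = 1.08 + 2×1.61 = 4.300 m
R = A/P = 1.739/4.300 = 0.4044 m
n = (1/Q)·A·R^(2/3)·S^(1/2) = (1/0.501) × 1.739 × 0.5468 × 0.02074 = 0.03936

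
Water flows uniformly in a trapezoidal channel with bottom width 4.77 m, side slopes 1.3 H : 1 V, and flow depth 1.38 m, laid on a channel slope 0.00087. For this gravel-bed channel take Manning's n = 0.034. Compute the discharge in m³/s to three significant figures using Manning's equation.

7.72 m³/s

A = (b + z·y)·y = (4.77 + 1.3×1.38)×1.38 = 9.058 m²
P = b + 2y√(1+z²) = 4.77 + 2×1.38×√(1+1.3²) = 9.297 m
R = A/P = 9.058/9.297 = 0.9744 m
Q = (1/n)·A·R^(2/3)·S^(1/2) = (1/0.034) × 9.058 × 0.9744^(2/3) × 0.00087^(1/2) = 7.723 m³/s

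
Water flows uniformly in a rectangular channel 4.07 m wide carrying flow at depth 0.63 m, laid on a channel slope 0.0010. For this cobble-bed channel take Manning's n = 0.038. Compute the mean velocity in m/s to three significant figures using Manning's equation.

0.511 m/s

A = b·y = 4.07 × 0.63 = 2.564 m²
P = b + 2y = 4.07 + 2×0.63 = 5.330 m
R = A/P = 2.564/5.330 = 0.4811 m
Q = (1/n)·A·R^(2/3)·S^(1/2) = (1/0.038) × 2.564 × 0.4811^(2/3) × 0.0010^(1/2) = 1.310 m³/s
V = Q/A = 1.310/2.564 = 0.5109 m/s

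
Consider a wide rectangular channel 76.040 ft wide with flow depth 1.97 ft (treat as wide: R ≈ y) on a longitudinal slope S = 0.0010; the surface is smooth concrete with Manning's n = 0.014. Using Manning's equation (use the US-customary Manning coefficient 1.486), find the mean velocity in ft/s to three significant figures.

5.27 ft/s

A = b·y = 76.040 × 1.97 = 149.8 ft²
Wide channel: R ≈ y = 1.97 ft
Q = (1.486/n)·A·R^(2/3)·S^(1/2) = (1.486/0.014) × 149.8 × 1.970^(2/3) × 0.0010^(1/2) = 790.2 ft³/s
V = Q/A = 790.2/149.8 = 5.275 ft/s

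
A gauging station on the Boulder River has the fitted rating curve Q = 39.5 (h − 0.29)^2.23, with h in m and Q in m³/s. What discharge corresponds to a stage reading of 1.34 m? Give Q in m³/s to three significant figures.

44.0 m³/s

Q = 39.5 × (1.34 − 0.29)^2.23 = 39.5 × 1.05^2.23 = 44.04 m³/s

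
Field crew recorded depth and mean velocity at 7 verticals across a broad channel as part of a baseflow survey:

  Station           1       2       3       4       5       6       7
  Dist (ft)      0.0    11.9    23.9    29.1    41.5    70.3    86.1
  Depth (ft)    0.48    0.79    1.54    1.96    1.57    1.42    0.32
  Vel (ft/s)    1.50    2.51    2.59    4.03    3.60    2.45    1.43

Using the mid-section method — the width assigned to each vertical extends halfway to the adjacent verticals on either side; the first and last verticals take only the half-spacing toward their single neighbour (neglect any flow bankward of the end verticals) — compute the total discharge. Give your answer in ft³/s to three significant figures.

w_1 = (11.9 − 0.0)/2 = 5.95 ft; q_1 = 1.50 × 0.48 × 5.95 = 4.284 ft³/s
w_2 = (23.9 − 0.0)/2 = 11.95 ft; q_2 = 2.51 × 0.79 × 11.95 = 23.70 ft³/s
w_3 = (29.1 − 11.9)/2 = 8.6 ft; q_3 = 2.59 × 1.54 × 8.6 = 34.30 ft³/s
w_4 = (41.5 − 23.9)/2 = 8.8 ft; q_4 = 4.03 × 1.96 × 8.8 = 69.51 ft³/s
w_5 = (70.3 − 29.1)/2 = 20.6 ft; q_5 = 3.60 × 1.57 × 20.6 = 116.4 ft³/s
w_6 = (86.1 − 41.5)/2 = 22.3 ft; q_6 = 2.45 × 1.42 × 22.3 = 77.58 ft³/s
w_7 = (86.1 − 70.3)/2 = 7.9 ft; q_7 = 1.43 × 0.32 × 7.9 = 3.615 ft³/s
Q = Σ qᵢ = 329.4 ft³/s

329 ft³/s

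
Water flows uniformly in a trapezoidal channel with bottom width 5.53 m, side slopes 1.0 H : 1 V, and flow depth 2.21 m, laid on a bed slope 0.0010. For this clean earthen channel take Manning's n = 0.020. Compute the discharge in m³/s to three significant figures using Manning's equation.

A = (b + z·y)·y = (5.53 + 1.0×2.21)×2.21 = 17.11 m²
P = b + 2y√(1+z²) = 5.53 + 2×2.21×√(1+1.0²) = 11.78 m
R = A/P = 17.11/11.78 = 1.452 m
Q = (1/n)·A·R^(2/3)·S^(1/2) = (1/0.020) × 17.11 × 1.452^(2/3) × 0.0010^(1/2) = 34.68 m³/s

34.7 m³/s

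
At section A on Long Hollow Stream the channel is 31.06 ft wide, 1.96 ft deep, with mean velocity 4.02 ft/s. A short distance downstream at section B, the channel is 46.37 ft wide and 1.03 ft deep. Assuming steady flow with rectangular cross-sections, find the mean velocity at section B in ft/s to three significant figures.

Q = A₁V₁ = (31.06×1.96) × 4.02 = 244.7 ft³/s
A₂ = 46.37 × 1.03 = 47.76 ft²
V₂ = Q/A₂ = 244.7/47.76 = 5.124 ft/s

5.12 ft/s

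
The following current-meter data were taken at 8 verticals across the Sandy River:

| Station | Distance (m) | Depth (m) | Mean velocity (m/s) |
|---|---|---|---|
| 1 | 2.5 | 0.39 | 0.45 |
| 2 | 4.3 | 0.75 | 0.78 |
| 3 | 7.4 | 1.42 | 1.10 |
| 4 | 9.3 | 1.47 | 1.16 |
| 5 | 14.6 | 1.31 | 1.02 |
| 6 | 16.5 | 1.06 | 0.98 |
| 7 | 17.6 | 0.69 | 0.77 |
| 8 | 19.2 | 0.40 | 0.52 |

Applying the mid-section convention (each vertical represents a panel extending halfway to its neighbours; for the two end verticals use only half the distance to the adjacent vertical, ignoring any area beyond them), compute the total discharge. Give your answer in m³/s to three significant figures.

w_1 = (4.3 − 2.5)/2 = 0.9 m; q_1 = 0.45 × 0.39 × 0.9 = 0.1580 m³/s
w_2 = (7.4 − 2.5)/2 = 2.45 m; q_2 = 0.78 × 0.75 × 2.45 = 1.433 m³/s
w_3 = (9.3 − 4.3)/2 = 2.5 m; q_3 = 1.10 × 1.42 × 2.5 = 3.905 m³/s
w_4 = (14.6 − 7.4)/2 = 3.6 m; q_4 = 1.16 × 1.47 × 3.6 = 6.139 m³/s
w_5 = (16.5 − 9.3)/2 = 3.6 m; q_5 = 1.02 × 1.31 × 3.6 = 4.810 m³/s
w_6 = (17.6 − 14.6)/2 = 1.5 m; q_6 = 0.98 × 1.06 × 1.5 = 1.558 m³/s
w_7 = (19.2 − 16.5)/2 = 1.35 m; q_7 = 0.77 × 0.69 × 1.35 = 0.7173 m³/s
w_8 = (19.2 − 17.6)/2 = 0.8 m; q_8 = 0.52 × 0.40 × 0.8 = 0.1664 m³/s
Q = Σ qᵢ = 18.89 m³/s

18.9 m³/s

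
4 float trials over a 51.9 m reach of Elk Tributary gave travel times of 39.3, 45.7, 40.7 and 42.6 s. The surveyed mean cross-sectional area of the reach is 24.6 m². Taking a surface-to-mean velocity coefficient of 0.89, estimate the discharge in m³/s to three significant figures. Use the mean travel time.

27.0 m³/s

t̄ = (39.3 + 45.7 + 40.7 + 42.6) / 4 = 42.075 s
v_surface = L / t̄ = 51.9 / 42.075 = 1.234 m/s
v_mean = 0.89 × 1.234 = 1.098 m/s
Q = A × v_mean = 24.6 × 1.098 = 27.01 m³/s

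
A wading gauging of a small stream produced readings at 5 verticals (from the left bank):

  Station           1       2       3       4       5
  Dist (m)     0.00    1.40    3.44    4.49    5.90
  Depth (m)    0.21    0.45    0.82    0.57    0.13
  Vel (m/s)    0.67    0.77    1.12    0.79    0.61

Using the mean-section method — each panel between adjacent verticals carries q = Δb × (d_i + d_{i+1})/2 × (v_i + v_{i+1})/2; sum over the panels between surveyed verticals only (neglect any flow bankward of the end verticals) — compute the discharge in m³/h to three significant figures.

Panel 1-2: Δb = 1.4 m, d̄ = (0.21+0.45)/2 = 0.33, v̄ = (0.67+0.77)/2 = 0.72 → q = 1.4×0.33×0.72 = 0.3326 m³/s
Panel 2-3: Δb = 2.04 m, d̄ = (0.45+0.82)/2 = 0.635, v̄ = (0.77+1.12)/2 = 0.945 → q = 2.04×0.635×0.945 = 1.224 m³/s
Panel 3-4: Δb = 1.05 m, d̄ = (0.82+0.57)/2 = 0.695, v̄ = (1.12+0.79)/2 = 0.955 → q = 1.05×0.695×0.955 = 0.6969 m³/s
Panel 4-5: Δb = 1.41 m, d̄ = (0.57+0.13)/2 = 0.35, v̄ = (0.79+0.61)/2 = 0.7 → q = 1.41×0.35×0.7 = 0.3455 m³/s
Q = Σ q = 2.599 m³/s
= 2.599 × 3600 = 9357 m³/h

9360 m³/h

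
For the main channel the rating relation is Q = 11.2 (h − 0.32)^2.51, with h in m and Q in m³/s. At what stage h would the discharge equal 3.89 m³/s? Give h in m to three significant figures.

0.976 m

h − h₀ = (Q/C)^(1/b) = (3.89/11.2)^(1/2.51) = 0.6562 m
h = 0.32 + 0.6562 = 0.9762 m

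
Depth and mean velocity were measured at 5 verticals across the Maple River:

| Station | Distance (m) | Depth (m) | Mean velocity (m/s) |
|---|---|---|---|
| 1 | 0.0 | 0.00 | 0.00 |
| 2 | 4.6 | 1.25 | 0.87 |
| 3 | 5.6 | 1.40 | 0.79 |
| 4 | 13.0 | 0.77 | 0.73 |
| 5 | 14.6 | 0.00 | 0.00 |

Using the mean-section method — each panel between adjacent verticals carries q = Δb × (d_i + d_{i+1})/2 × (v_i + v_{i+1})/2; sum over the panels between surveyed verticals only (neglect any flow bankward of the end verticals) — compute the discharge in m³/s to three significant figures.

Panel 1-2: Δb = 4.6 m, d̄ = (0.00+1.25)/2 = 0.625, v̄ = (0.00+0.87)/2 = 0.435 → q = 4.6×0.625×0.435 = 1.251 m³/s
Panel 2-3: Δb = 1 m, d̄ = (1.25+1.40)/2 = 1.325, v̄ = (0.87+0.79)/2 = 0.83 → q = 1×1.325×0.83 = 1.100 m³/s
Panel 3-4: Δb = 7.4 m, d̄ = (1.40+0.77)/2 = 1.085, v̄ = (0.79+0.73)/2 = 0.76 → q = 7.4×1.085×0.76 = 6.102 m³/s
Panel 4-5: Δb = 1.6 m, d̄ = (0.77+0.00)/2 = 0.385, v̄ = (0.73+0.00)/2 = 0.365 → q = 1.6×0.385×0.365 = 0.2248 m³/s
Q = Σ q = 8.677 m³/s

8.68 m³/s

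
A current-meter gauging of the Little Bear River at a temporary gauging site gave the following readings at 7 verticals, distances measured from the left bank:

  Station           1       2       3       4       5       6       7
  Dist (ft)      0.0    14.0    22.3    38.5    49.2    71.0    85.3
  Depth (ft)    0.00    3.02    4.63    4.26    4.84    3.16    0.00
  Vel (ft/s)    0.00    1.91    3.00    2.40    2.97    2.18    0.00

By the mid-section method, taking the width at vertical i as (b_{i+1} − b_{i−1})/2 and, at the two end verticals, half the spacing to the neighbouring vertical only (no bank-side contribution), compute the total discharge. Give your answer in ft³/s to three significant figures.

w_2 = (22.3 − 0.0)/2 = 11.15 ft; q_2 = 1.91 × 3.02 × 11.15 = 64.32 ft³/s
w_3 = (38.5 − 14.0)/2 = 12.25 ft; q_3 = 3.00 × 4.63 × 12.25 = 170.2 ft³/s
w_4 = (49.2 − 22.3)/2 = 13.45 ft; q_4 = 2.40 × 4.26 × 13.45 = 137.5 ft³/s
w_5 = (71.0 − 38.5)/2 = 16.25 ft; q_5 = 2.97 × 4.84 × 16.25 = 233.6 ft³/s
w_6 = (85.3 − 49.2)/2 = 18.05 ft; q_6 = 2.18 × 3.16 × 18.05 = 124.3 ft³/s
Stations 1, 7 contribute zero (depth or velocity is 0).
Q = Σ qᵢ = 729.9 ft³/s

730 ft³/s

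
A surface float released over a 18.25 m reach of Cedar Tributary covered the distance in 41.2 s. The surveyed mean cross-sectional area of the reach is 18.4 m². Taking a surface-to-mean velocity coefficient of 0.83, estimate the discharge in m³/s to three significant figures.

6.76 m³/s

v_surface = L / t̄ = 18.25 / 41.2 = 0.4430 m/s
v_mean = 0.83 × 0.4430 = 0.3677 m/s
Q = A × v_mean = 18.4 × 0.3677 = 6.765 m³/s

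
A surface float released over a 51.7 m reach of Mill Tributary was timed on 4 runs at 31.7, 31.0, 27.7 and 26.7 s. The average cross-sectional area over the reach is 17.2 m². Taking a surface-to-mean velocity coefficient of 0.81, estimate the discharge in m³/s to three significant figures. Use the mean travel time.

24.6 m³/s

t̄ = (31.7 + 31.0 + 27.7 + 26.7) / 4 = 29.275 s
v_surface = L / t̄ = 51.7 / 29.275 = 1.766 m/s
v_mean = 0.81 × 1.766 = 1.430 m/s
Q = A × v_mean = 17.2 × 1.430 = 24.60 m³/s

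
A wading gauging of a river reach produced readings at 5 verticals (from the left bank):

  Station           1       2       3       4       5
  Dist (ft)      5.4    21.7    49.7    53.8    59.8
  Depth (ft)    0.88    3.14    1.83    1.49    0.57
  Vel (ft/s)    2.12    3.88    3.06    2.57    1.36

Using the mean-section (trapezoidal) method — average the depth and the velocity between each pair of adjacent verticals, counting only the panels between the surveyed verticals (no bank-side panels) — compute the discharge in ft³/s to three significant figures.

371 ft³/s

Panel 1-2: Δb = 16.3 ft, d̄ = (0.88+3.14)/2 = 2.01, v̄ = (2.12+3.88)/2 = 3 → q = 16.3×2.01×3 = 98.29 ft³/s
Panel 2-3: Δb = 28 ft, d̄ = (3.14+1.83)/2 = 2.485, v̄ = (3.88+3.06)/2 = 3.47 → q = 28×2.485×3.47 = 241.4 ft³/s
Panel 3-4: Δb = 4.1 ft, d̄ = (1.83+1.49)/2 = 1.66, v̄ = (3.06+2.57)/2 = 2.815 → q = 4.1×1.66×2.815 = 19.16 ft³/s
Panel 4-5: Δb = 6 ft, d̄ = (1.49+0.57)/2 = 1.03, v̄ = (2.57+1.36)/2 = 1.965 → q = 6×1.03×1.965 = 12.14 ft³/s
Q = Σ q = 371.0 ft³/s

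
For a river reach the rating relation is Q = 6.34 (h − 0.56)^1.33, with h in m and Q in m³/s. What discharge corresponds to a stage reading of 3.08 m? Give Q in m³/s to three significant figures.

21.7 m³/s

Q = 6.34 × (3.08 − 0.56)^1.33 = 6.34 × 2.52^1.33 = 21.67 m³/s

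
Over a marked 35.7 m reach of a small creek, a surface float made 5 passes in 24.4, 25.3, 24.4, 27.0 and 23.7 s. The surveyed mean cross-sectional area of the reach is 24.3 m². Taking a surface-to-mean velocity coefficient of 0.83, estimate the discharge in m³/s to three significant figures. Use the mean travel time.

28.8 m³/s

t̄ = (24.4 + 25.3 + 24.4 + 27.0 + 23.7) / 5 = 24.96 s
v_surface = L / t̄ = 35.7 / 24.96 = 1.430 m/s
v_mean = 0.83 × 1.430 = 1.187 m/s
Q = A × v_mean = 24.3 × 1.187 = 28.85 m³/s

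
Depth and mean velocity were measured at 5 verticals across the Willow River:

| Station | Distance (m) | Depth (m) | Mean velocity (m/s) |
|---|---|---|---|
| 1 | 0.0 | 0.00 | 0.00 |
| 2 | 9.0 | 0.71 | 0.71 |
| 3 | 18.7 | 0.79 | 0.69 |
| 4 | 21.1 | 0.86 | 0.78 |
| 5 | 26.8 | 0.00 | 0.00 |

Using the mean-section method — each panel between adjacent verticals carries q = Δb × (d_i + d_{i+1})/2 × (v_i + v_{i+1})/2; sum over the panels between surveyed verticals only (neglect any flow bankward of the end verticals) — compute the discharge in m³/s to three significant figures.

8.64 m³/s

Panel 1-2: Δb = 9 m, d̄ = (0.00+0.71)/2 = 0.355, v̄ = (0.00+0.71)/2 = 0.355 → q = 9×0.355×0.355 = 1.134 m³/s
Panel 2-3: Δb = 9.7 m, d̄ = (0.71+0.79)/2 = 0.75, v̄ = (0.71+0.69)/2 = 0.7 → q = 9.7×0.75×0.7 = 5.093 m³/s
Panel 3-4: Δb = 2.4 m, d̄ = (0.79+0.86)/2 = 0.825, v̄ = (0.69+0.78)/2 = 0.735 → q = 2.4×0.825×0.735 = 1.455 m³/s
Panel 4-5: Δb = 5.7 m, d̄ = (0.86+0.00)/2 = 0.43, v̄ = (0.78+0.00)/2 = 0.39 → q = 5.7×0.43×0.39 = 0.9559 m³/s
Q = Σ q = 8.638 m³/s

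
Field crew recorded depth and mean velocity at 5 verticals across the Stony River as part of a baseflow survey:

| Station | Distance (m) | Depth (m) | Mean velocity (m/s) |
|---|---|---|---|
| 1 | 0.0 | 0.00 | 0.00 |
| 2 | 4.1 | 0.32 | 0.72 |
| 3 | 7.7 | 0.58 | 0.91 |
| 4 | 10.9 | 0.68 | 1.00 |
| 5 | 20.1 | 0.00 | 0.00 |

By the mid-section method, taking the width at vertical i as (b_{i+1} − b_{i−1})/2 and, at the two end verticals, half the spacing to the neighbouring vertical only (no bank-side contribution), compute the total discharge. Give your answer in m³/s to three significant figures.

6.90 m³/s

w_2 = (7.7 − 0.0)/2 = 3.85 m; q_2 = 0.72 × 0.32 × 3.85 = 0.8870 m³/s
w_3 = (10.9 − 4.1)/2 = 3.4 m; q_3 = 0.91 × 0.58 × 3.4 = 1.795 m³/s
w_4 = (20.1 − 7.7)/2 = 6.2 m; q_4 = 1.00 × 0.68 × 6.2 = 4.216 m³/s
Stations 1, 5 contribute zero (depth or velocity is 0).
Q = Σ qᵢ = 6.898 m³/s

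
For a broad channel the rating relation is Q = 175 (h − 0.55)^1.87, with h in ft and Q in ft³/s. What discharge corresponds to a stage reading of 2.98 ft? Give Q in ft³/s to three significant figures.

Q = 175 × (2.98 − 0.55)^1.87 = 175 × 2.43^1.87 = 920.7 ft³/s

921 ft³/s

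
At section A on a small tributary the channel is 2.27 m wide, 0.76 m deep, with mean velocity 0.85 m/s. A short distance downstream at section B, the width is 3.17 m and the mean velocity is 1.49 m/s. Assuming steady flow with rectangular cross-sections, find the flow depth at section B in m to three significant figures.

Q = A₁V₁ = (2.27×0.76) × 0.85 = 1.466 m³/s
d₂ = Q/(b₂ V₂) = 1.466/(3.17×1.49) = 0.3105 m

0.310 m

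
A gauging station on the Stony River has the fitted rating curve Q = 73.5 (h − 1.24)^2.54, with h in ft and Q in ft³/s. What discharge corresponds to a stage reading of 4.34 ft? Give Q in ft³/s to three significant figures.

1300 ft³/s

Q = 73.5 × (4.34 − 1.24)^2.54 = 73.5 × 3.1^2.54 = 1301 ft³/s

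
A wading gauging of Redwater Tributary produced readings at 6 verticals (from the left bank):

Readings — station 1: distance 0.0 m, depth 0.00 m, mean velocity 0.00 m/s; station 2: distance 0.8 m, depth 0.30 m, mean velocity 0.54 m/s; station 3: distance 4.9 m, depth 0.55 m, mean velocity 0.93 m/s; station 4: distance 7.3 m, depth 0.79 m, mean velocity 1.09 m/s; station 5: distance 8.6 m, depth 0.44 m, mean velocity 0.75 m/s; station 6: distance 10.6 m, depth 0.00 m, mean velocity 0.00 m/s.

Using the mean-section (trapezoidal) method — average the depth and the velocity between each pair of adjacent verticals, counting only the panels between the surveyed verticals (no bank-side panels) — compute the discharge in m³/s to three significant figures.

Panel 1-2: Δb = 0.8 m, d̄ = (0.00+0.30)/2 = 0.15, v̄ = (0.00+0.54)/2 = 0.27 → q = 0.8×0.15×0.27 = 0.03240 m³/s
Panel 2-3: Δb = 4.1 m, d̄ = (0.30+0.55)/2 = 0.425, v̄ = (0.54+0.93)/2 = 0.735 → q = 4.1×0.425×0.735 = 1.281 m³/s
Panel 3-4: Δb = 2.4 m, d̄ = (0.55+0.79)/2 = 0.67, v̄ = (0.93+1.09)/2 = 1.01 → q = 2.4×0.67×1.01 = 1.624 m³/s
Panel 4-5: Δb = 1.3 m, d̄ = (0.79+0.44)/2 = 0.615, v̄ = (1.09+0.75)/2 = 0.92 → q = 1.3×0.615×0.92 = 0.7355 m³/s
Panel 5-6: Δb = 2 m, d̄ = (0.44+0.00)/2 = 0.22, v̄ = (0.75+0.00)/2 = 0.375 → q = 2×0.22×0.375 = 0.1650 m³/s
Q = Σ q = 3.838 m³/s

3.84 m³/s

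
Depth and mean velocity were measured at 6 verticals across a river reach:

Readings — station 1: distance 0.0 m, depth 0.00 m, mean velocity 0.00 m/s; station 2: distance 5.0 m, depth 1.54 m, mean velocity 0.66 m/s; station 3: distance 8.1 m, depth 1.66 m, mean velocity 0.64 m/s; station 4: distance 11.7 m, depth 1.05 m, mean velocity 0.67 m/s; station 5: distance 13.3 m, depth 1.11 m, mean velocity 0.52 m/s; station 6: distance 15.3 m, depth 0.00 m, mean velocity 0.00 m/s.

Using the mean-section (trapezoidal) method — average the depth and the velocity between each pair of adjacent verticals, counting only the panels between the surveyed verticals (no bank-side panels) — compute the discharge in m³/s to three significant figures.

9.01 m³/s

Panel 1-2: Δb = 5 m, d̄ = (0.00+1.54)/2 = 0.77, v̄ = (0.00+0.66)/2 = 0.33 → q = 5×0.77×0.33 = 1.271 m³/s
Panel 2-3: Δb = 3.1 m, d̄ = (1.54+1.66)/2 = 1.6, v̄ = (0.66+0.64)/2 = 0.65 → q = 3.1×1.6×0.65 = 3.224 m³/s
Panel 3-4: Δb = 3.6 m, d̄ = (1.66+1.05)/2 = 1.355, v̄ = (0.64+0.67)/2 = 0.655 → q = 3.6×1.355×0.655 = 3.195 m³/s
Panel 4-5: Δb = 1.6 m, d̄ = (1.05+1.11)/2 = 1.08, v̄ = (0.67+0.52)/2 = 0.595 → q = 1.6×1.08×0.595 = 1.028 m³/s
Panel 5-6: Δb = 2 m, d̄ = (1.11+0.00)/2 = 0.555, v̄ = (0.52+0.00)/2 = 0.26 → q = 2×0.555×0.26 = 0.2886 m³/s
Q = Σ q = 9.006 m³/s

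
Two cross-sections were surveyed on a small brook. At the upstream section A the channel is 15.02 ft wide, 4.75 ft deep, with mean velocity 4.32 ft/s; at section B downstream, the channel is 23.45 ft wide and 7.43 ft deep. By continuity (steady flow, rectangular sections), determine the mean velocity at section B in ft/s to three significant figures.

Q = A₁V₁ = (15.02×4.75) × 4.32 = 308.2 ft³/s
A₂ = 23.45 × 7.43 = 174.2 ft²
V₂ = Q/A₂ = 308.2/174.2 = 1.769 ft/s

1.77 ft/s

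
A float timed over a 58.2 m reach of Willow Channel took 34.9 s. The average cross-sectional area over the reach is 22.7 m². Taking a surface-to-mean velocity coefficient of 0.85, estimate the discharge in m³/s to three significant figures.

v_surface = L / t̄ = 58.2 / 34.9 = 1.668 m/s
v_mean = 0.85 × 1.668 = 1.417 m/s
Q = A × v_mean = 22.7 × 1.417 = 32.18 m³/s

32.2 m³/s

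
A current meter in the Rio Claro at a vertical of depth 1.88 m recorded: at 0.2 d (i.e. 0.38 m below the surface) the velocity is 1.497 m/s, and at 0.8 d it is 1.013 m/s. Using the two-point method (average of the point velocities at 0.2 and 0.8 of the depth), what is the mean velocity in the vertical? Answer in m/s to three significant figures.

1.26 m/s

v̄ = (1.497 + 1.013) / 2 = 1.255 m/s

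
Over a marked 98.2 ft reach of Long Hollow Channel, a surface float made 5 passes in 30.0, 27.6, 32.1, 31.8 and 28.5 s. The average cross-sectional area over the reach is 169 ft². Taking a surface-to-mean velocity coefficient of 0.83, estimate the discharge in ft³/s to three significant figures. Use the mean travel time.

t̄ = (30.0 + 27.6 + 32.1 + 31.8 + 28.5) / 5 = 30 s
v_surface = L / t̄ = 98.2 / 30 = 3.273 ft/s
v_mean = 0.83 × 3.273 = 2.717 ft/s
Q = A × v_mean = 169 × 2.717 = 459.2 ft³/s

459 ft³/s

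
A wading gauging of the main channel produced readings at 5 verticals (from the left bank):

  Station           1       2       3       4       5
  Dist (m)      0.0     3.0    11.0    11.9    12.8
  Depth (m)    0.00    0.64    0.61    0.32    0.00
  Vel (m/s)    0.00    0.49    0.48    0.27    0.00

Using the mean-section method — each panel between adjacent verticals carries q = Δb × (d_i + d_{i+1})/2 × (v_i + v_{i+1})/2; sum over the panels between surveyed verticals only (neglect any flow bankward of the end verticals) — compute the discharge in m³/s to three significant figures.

2.84 m³/s

Panel 1-2: Δb = 3 m, d̄ = (0.00+0.64)/2 = 0.32, v̄ = (0.00+0.49)/2 = 0.245 → q = 3×0.32×0.245 = 0.2352 m³/s
Panel 2-3: Δb = 8 m, d̄ = (0.64+0.61)/2 = 0.625, v̄ = (0.49+0.48)/2 = 0.485 → q = 8×0.625×0.485 = 2.425 m³/s
Panel 3-4: Δb = 0.9 m, d̄ = (0.61+0.32)/2 = 0.465, v̄ = (0.48+0.27)/2 = 0.375 → q = 0.9×0.465×0.375 = 0.1569 m³/s
Panel 4-5: Δb = 0.9 m, d̄ = (0.32+0.00)/2 = 0.16, v̄ = (0.27+0.00)/2 = 0.135 → q = 0.9×0.16×0.135 = 0.01944 m³/s
Q = Σ q = 2.837 m³/s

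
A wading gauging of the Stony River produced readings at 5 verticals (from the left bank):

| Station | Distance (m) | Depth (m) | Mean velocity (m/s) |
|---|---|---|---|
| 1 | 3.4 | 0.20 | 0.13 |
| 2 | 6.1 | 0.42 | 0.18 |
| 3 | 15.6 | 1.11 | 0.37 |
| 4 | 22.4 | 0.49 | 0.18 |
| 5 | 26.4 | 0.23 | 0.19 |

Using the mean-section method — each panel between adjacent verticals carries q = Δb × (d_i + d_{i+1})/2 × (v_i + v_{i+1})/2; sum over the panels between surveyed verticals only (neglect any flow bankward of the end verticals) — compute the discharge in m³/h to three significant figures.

Panel 1-2: Δb = 2.7 m, d̄ = (0.20+0.42)/2 = 0.31, v̄ = (0.13+0.18)/2 = 0.155 → q = 2.7×0.31×0.155 = 0.1297 m³/s
Panel 2-3: Δb = 9.5 m, d̄ = (0.42+1.11)/2 = 0.765, v̄ = (0.18+0.37)/2 = 0.275 → q = 9.5×0.765×0.275 = 1.999 m³/s
Panel 3-4: Δb = 6.8 m, d̄ = (1.11+0.49)/2 = 0.8, v̄ = (0.37+0.18)/2 = 0.275 → q = 6.8×0.8×0.275 = 1.496 m³/s
Panel 4-5: Δb = 4 m, d̄ = (0.49+0.23)/2 = 0.36, v̄ = (0.18+0.19)/2 = 0.185 → q = 4×0.36×0.185 = 0.2664 m³/s
Q = Σ q = 3.891 m³/s
= 3.891 × 3600 = 14010 m³/h

14000 m³/h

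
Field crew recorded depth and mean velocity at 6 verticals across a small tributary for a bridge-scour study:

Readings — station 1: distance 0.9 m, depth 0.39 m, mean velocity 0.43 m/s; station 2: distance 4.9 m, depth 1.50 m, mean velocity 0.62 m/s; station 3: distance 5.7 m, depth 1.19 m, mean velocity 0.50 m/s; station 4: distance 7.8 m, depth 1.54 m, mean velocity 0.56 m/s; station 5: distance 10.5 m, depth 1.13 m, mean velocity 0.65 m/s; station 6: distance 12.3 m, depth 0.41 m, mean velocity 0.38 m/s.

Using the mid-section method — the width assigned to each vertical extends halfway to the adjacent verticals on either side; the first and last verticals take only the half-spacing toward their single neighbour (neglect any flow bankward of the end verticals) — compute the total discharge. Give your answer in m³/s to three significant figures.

w_1 = (4.9 − 0.9)/2 = 2 m; q_1 = 0.43 × 0.39 × 2 = 0.3354 m³/s
w_2 = (5.7 − 0.9)/2 = 2.4 m; q_2 = 0.62 × 1.50 × 2.4 = 2.232 m³/s
w_3 = (7.8 − 4.9)/2 = 1.45 m; q_3 = 0.50 × 1.19 × 1.45 = 0.8628 m³/s
w_4 = (10.5 − 5.7)/2 = 2.4 m; q_4 = 0.56 × 1.54 × 2.4 = 2.070 m³/s
w_5 = (12.3 − 7.8)/2 = 2.25 m; q_5 = 0.65 × 1.13 × 2.25 = 1.653 m³/s
w_6 = (12.3 − 10.5)/2 = 0.9 m; q_6 = 0.38 × 0.41 × 0.9 = 0.1402 m³/s
Q = Σ qᵢ = 7.293 m³/s

7.29 m³/s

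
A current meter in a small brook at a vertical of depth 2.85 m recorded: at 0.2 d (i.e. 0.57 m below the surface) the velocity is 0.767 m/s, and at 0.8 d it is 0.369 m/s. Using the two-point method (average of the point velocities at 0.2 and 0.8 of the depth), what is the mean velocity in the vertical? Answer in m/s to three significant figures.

0.568 m/s

v̄ = (0.767 + 0.369) / 2 = 0.5680 m/s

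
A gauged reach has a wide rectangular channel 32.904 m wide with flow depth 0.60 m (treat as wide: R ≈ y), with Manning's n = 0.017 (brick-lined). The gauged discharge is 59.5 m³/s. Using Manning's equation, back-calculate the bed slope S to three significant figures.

0.00519

A = b·y = 32.904 × 0.60 = 19.74 m²
Wide channel: R ≈ y = 0.60 m
S = (Q·n / (1·A·R^(2/3)))² = (59.5×0.017 / (1×19.74×0.7114))² = 0.005187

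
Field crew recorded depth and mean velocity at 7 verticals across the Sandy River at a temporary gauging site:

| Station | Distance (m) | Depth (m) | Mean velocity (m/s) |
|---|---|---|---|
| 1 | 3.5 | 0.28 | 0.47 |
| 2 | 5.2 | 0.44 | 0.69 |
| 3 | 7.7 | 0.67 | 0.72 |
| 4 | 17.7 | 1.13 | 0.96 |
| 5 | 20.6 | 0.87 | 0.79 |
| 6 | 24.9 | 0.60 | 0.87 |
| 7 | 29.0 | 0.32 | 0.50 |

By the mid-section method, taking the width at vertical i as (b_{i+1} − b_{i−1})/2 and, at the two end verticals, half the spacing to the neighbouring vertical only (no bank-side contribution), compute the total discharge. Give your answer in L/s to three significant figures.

w_1 = (5.2 − 3.5)/2 = 0.85 m; q_1 = 0.47 × 0.28 × 0.85 = 0.1119 m³/s
w_2 = (7.7 − 3.5)/2 = 2.1 m; q_2 = 0.69 × 0.44 × 2.1 = 0.6376 m³/s
w_3 = (17.7 − 5.2)/2 = 6.25 m; q_3 = 0.72 × 0.67 × 6.25 = 3.015 m³/s
w_4 = (20.6 − 7.7)/2 = 6.45 m; q_4 = 0.96 × 1.13 × 6.45 = 6.997 m³/s
w_5 = (24.9 − 17.7)/2 = 3.6 m; q_5 = 0.79 × 0.87 × 3.6 = 2.474 m³/s
w_6 = (29.0 − 20.6)/2 = 4.2 m; q_6 = 0.87 × 0.60 × 4.2 = 2.192 m³/s
w_7 = (29.0 − 24.9)/2 = 2.05 m; q_7 = 0.50 × 0.32 × 2.05 = 0.3280 m³/s
Q = Σ qᵢ = 15.76 m³/s
= 15.76 × 1000 = 15760 L/s

15800 L/s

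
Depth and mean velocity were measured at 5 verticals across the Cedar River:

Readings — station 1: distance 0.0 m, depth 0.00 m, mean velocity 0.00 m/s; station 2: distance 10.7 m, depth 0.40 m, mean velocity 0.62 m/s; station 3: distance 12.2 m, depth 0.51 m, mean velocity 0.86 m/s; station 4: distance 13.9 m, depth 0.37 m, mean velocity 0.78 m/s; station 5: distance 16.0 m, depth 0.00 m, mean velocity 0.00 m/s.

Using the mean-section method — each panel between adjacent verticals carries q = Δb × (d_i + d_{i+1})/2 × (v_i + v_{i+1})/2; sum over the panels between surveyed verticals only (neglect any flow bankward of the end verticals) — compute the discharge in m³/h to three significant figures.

6960 m³/h

Panel 1-2: Δb = 10.7 m, d̄ = (0.00+0.40)/2 = 0.2, v̄ = (0.00+0.62)/2 = 0.31 → q = 10.7×0.2×0.31 = 0.6634 m³/s
Panel 2-3: Δb = 1.5 m, d̄ = (0.40+0.51)/2 = 0.455, v̄ = (0.62+0.86)/2 = 0.74 → q = 1.5×0.455×0.74 = 0.5051 m³/s
Panel 3-4: Δb = 1.7 m, d̄ = (0.51+0.37)/2 = 0.44, v̄ = (0.86+0.78)/2 = 0.82 → q = 1.7×0.44×0.82 = 0.6134 m³/s
Panel 4-5: Δb = 2.1 m, d̄ = (0.37+0.00)/2 = 0.185, v̄ = (0.78+0.00)/2 = 0.39 → q = 2.1×0.185×0.39 = 0.1515 m³/s
Q = Σ q = 1.933 m³/s
= 1.933 × 3600 = 6960 m³/h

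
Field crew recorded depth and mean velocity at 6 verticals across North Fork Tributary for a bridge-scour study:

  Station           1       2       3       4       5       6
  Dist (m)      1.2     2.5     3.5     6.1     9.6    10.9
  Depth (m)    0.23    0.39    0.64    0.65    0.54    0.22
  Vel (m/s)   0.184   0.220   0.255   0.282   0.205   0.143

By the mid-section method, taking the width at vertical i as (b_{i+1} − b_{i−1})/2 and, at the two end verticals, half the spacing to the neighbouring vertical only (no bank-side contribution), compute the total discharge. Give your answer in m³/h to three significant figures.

4550 m³/h

w_1 = (2.5 − 1.2)/2 = 0.65 m; q_1 = 0.184 × 0.23 × 0.65 = 0.02751 m³/s
w_2 = (3.5 − 1.2)/2 = 1.15 m; q_2 = 0.220 × 0.39 × 1.15 = 0.09867 m³/s
w_3 = (6.1 − 2.5)/2 = 1.8 m; q_3 = 0.255 × 0.64 × 1.8 = 0.2938 m³/s
w_4 = (9.6 − 3.5)/2 = 3.05 m; q_4 = 0.282 × 0.65 × 3.05 = 0.5591 m³/s
w_5 = (10.9 − 6.1)/2 = 2.4 m; q_5 = 0.205 × 0.54 × 2.4 = 0.2657 m³/s
w_6 = (10.9 − 9.6)/2 = 0.65 m; q_6 = 0.143 × 0.22 × 0.65 = 0.02045 m³/s
Q = Σ qᵢ = 1.265 m³/s
= 1.265 × 3600 = 4554 m³/h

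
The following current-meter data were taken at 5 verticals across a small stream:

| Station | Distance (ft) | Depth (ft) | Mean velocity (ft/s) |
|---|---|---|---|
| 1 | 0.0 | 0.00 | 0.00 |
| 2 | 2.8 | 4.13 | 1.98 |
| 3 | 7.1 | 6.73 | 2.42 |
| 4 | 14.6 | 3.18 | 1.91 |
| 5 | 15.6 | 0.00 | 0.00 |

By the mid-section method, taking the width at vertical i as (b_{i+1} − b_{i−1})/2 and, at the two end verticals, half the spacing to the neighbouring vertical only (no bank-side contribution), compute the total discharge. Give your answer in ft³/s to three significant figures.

w_2 = (7.1 − 0.0)/2 = 3.55 ft; q_2 = 1.98 × 4.13 × 3.55 = 29.03 ft³/s
w_3 = (14.6 − 2.8)/2 = 5.9 ft; q_3 = 2.42 × 6.73 × 5.9 = 96.09 ft³/s
w_4 = (15.6 − 7.1)/2 = 4.25 ft; q_4 = 1.91 × 3.18 × 4.25 = 25.81 ft³/s
Stations 1, 5 contribute zero (depth or velocity is 0).
Q = Σ qᵢ = 150.9 ft³/s

151 ft³/s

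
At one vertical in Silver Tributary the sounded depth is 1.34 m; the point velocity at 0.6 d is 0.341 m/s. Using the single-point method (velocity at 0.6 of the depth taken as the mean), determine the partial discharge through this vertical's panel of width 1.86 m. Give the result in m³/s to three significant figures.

v̄ = v₀.₆ = 0.341 m/s
q = v̄ × d × w = 0.3410 × 1.34 × 1.86 = 0.8499 m³/s

0.850 m³/s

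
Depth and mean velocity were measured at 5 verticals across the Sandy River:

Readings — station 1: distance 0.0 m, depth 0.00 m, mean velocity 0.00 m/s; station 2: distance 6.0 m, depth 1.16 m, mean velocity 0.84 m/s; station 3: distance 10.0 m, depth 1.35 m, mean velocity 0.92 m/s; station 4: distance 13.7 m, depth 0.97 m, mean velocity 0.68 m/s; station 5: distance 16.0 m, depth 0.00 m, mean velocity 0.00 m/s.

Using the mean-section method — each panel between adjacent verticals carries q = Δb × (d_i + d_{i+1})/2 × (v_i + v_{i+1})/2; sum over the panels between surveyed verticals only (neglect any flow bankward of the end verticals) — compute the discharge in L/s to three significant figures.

9690 L/s

Panel 1-2: Δb = 6 m, d̄ = (0.00+1.16)/2 = 0.58, v̄ = (0.00+0.84)/2 = 0.42 → q = 6×0.58×0.42 = 1.462 m³/s
Panel 2-3: Δb = 4 m, d̄ = (1.16+1.35)/2 = 1.255, v̄ = (0.84+0.92)/2 = 0.88 → q = 4×1.255×0.88 = 4.418 m³/s
Panel 3-4: Δb = 3.7 m, d̄ = (1.35+0.97)/2 = 1.16, v̄ = (0.92+0.68)/2 = 0.8 → q = 3.7×1.16×0.8 = 3.434 m³/s
Panel 4-5: Δb = 2.3 m, d̄ = (0.97+0.00)/2 = 0.485, v̄ = (0.68+0.00)/2 = 0.34 → q = 2.3×0.485×0.34 = 0.3793 m³/s
Q = Σ q = 9.692 m³/s
= 9.692 × 1000 = 9692 L/s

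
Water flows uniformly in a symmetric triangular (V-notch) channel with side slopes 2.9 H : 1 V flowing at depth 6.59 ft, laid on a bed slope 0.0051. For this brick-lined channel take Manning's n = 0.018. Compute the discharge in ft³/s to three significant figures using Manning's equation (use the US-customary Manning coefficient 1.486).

1580 ft³/s

A = z·y² = 2.9×6.59² = 125.9 ft²
P = 2y√(1+z²) = 2×6.59×√(1+2.9²) = 40.43 ft
R = A/P = 125.9/40.43 = 3.115 ft
Q = (1.486/n)·A·R^(2/3)·S^(1/2) = (1.486/0.018) × 125.9 × 3.115^(2/3) × 0.0051^(1/2) = 1584 ft³/s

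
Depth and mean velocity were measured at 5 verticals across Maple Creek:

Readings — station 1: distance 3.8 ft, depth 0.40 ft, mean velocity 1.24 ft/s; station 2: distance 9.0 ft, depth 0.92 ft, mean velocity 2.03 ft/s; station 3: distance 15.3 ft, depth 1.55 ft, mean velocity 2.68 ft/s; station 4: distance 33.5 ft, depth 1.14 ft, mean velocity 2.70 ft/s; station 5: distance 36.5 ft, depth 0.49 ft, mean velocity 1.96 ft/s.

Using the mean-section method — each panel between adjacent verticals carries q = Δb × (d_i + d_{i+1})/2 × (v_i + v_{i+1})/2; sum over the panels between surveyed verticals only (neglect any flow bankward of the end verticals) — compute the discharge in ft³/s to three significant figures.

95.5 ft³/s

Panel 1-2: Δb = 5.2 ft, d̄ = (0.40+0.92)/2 = 0.66, v̄ = (1.24+2.03)/2 = 1.635 → q = 5.2×0.66×1.635 = 5.611 ft³/s
Panel 2-3: Δb = 6.3 ft, d̄ = (0.92+1.55)/2 = 1.235, v̄ = (2.03+2.68)/2 = 2.355 → q = 6.3×1.235×2.355 = 18.32 ft³/s
Panel 3-4: Δb = 18.2 ft, d̄ = (1.55+1.14)/2 = 1.345, v̄ = (2.68+2.70)/2 = 2.69 → q = 18.2×1.345×2.69 = 65.85 ft³/s
Panel 4-5: Δb = 3 ft, d̄ = (1.14+0.49)/2 = 0.815, v̄ = (2.70+1.96)/2 = 2.33 → q = 3×0.815×2.33 = 5.697 ft³/s
Q = Σ q = 95.48 ft³/s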